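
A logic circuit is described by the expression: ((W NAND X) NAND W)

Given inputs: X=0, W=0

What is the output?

Substituting: ((0 NAND 0) NAND 0)
= 1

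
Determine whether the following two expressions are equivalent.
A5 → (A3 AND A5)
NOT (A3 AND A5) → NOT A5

Yes, Contrapositive is always equivalent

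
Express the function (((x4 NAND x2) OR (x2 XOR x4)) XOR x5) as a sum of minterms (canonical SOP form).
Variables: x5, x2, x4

Σm(0, 1, 2, 7) = (NOT x5 AND NOT x2 AND NOT x4) OR (NOT x5 AND NOT x2 AND x4) OR (NOT x5 AND x2 AND NOT x4) OR (x5 AND x2 AND x4)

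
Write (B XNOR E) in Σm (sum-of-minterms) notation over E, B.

Σm(0, 3) = (NOT E AND NOT B) OR (E AND B)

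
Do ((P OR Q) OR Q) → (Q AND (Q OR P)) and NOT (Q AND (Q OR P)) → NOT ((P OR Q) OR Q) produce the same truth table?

Yes, Contrapositive is always equivalent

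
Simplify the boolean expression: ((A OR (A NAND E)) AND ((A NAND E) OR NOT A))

By distribution ((E OR v) AND (E OR NOT v) = E):
= (A NAND E)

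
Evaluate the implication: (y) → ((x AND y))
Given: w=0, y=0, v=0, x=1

Antecedent (y) = 0; consequent ((x AND y)) = 0.
0 → 0 = 1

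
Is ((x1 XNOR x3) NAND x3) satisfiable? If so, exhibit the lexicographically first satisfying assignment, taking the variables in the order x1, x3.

x1=0, x3=0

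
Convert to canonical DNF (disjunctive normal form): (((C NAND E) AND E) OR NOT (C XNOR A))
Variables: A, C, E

(NOT A AND NOT C AND E) OR (NOT A AND C AND NOT E) OR (NOT A AND C AND E) OR (A AND NOT C AND NOT E) OR (A AND NOT C AND E)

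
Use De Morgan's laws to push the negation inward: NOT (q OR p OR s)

NOT q AND NOT p AND NOT s
De Morgan's: NOT(OR of terms) = AND of negations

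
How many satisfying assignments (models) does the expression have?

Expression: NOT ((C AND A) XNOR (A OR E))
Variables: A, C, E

Satisfying assignments: (0,0,1), (0,1,1), (1,0,0), (1,0,1)
Count: 4 out of 8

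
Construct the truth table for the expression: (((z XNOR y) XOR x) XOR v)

x | z | y | v | Output
----------------------
0 | 0 | 0 | 0 | 1
0 | 0 | 0 | 1 | 0
0 | 0 | 1 | 0 | 0
0 | 0 | 1 | 1 | 1
0 | 1 | 0 | 0 | 0
0 | 1 | 0 | 1 | 1
0 | 1 | 1 | 0 | 1
0 | 1 | 1 | 1 | 0
1 | 0 | 0 | 0 | 0
1 | 0 | 0 | 1 | 1
1 | 0 | 1 | 0 | 1
1 | 0 | 1 | 1 | 0
1 | 1 | 0 | 0 | 1
1 | 1 | 0 | 1 | 0
1 | 1 | 1 | 0 | 0
1 | 1 | 1 | 1 | 1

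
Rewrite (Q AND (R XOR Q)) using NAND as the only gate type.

((Q NAND ((R NAND (R NAND Q)) NAND (Q NAND (R NAND Q)))) NAND (Q NAND ((R NAND (R NAND Q)) NAND (Q NAND (R NAND Q)))))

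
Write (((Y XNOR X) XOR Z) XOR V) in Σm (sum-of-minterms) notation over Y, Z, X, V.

Σm(0, 3, 5, 6, 9, 10, 12, 15) = (NOT Y AND NOT Z AND NOT X AND NOT V) OR (NOT Y AND NOT Z AND X AND V) OR (NOT Y AND Z AND NOT X AND V) OR (NOT Y AND Z AND X AND NOT V) OR (Y AND NOT Z AND NOT X AND V) OR (Y AND NOT Z AND X AND NOT V) OR (Y AND Z AND NOT X AND NOT V) OR (Y AND Z AND X AND V)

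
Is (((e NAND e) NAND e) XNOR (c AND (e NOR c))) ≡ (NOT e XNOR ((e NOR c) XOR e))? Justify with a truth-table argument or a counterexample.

No. Counterexample: with c=0, e=0, Expression 1 = 0 but Expression 2 = 1.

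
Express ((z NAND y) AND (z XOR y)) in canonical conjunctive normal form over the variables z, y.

(z OR y) AND (NOT z OR NOT y)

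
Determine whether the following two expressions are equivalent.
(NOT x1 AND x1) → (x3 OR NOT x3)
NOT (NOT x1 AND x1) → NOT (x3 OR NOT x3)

No, Inverse is not equivalent to original (counterexample: x3=0, x1=0)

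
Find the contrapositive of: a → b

Contrapositive: NOT b → NOT a
Note: A statement and its contrapositive are logically equivalent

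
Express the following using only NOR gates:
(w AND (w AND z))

((w NOR w) NOR (((w NOR w) NOR (z NOR z)) NOR ((w NOR w) NOR (z NOR z))))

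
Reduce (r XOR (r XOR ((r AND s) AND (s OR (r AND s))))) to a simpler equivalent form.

By XOR self-cancellation ((E XOR v) XOR v = E) then absorption (E AND (E OR v) = E):
= (r AND s)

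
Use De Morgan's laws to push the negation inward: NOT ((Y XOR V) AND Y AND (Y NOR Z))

NOT (Y XOR V) OR NOT Y OR NOT (Y NOR Z)
De Morgan's: NOT(AND of terms) = OR of negations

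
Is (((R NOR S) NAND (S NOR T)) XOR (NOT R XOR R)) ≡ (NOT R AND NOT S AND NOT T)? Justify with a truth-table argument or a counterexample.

Yes, they are equivalent — the two output columns agree on all 8 assignments:
R | S | T | Expression 1 | Expression 2
---------------------------------------
0 | 0 | 0 | 1 | 1
0 | 0 | 1 | 0 | 0
0 | 1 | 0 | 0 | 0
0 | 1 | 1 | 0 | 0
1 | 0 | 0 | 0 | 0
1 | 0 | 1 | 0 | 0
1 | 1 | 0 | 0 | 0
1 | 1 | 1 | 0 | 0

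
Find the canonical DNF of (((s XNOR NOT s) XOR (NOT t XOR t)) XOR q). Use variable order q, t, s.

(NOT q AND NOT t AND NOT s) OR (NOT q AND NOT t AND s) OR (NOT q AND t AND NOT s) OR (NOT q AND t AND s)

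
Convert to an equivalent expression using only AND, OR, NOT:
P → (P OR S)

NOT P OR (P OR S)
(Implication elimination: A → B = NOT A OR B)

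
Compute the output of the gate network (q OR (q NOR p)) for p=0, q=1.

Substituting: (1 OR (1 NOR 0))
= 1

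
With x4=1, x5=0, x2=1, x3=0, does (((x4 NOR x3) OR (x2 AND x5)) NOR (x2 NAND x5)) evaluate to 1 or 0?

Substituting: (((1 NOR 0) OR (1 AND 0)) NOR (1 NAND 0))
= 0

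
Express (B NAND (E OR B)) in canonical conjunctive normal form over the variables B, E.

(NOT B OR E) AND (NOT B OR NOT E)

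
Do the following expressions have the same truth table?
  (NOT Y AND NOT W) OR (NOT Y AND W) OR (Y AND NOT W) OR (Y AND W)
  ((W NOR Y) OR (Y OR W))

Yes, they are equivalent — the two output columns agree on all 4 assignments:
Y | W | Expression 1 | Expression 2
-----------------------------------
0 | 0 | 1 | 1
0 | 1 | 1 | 1
1 | 0 | 1 | 1
1 | 1 | 1 | 1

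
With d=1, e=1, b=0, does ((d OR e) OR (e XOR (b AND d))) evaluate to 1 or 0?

Substituting: ((1 OR 1) OR (1 XOR (0 AND 1)))
= 1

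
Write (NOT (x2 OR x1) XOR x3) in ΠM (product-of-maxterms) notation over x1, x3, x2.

ΠM(1, 2, 4, 5) = (x1 OR x3 OR NOT x2) AND (x1 OR NOT x3 OR x2) AND (NOT x1 OR x3 OR x2) AND (NOT x1 OR x3 OR NOT x2)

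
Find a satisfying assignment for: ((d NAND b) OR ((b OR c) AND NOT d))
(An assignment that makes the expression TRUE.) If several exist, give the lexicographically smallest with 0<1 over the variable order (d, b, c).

d=0, b=0, c=0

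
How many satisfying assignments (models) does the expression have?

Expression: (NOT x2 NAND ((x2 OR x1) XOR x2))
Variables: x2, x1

Satisfying assignments: (0,0), (1,0), (1,1)
Count: 3 out of 4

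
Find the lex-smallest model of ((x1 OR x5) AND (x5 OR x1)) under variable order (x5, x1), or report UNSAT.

x5=0, x1=1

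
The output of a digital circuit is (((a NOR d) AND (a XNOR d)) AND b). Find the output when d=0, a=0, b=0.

Substituting: (((0 NOR 0) AND (0 XNOR 0)) AND 0)
= 0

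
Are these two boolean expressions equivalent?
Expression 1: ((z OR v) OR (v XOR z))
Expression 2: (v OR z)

Yes, they are equivalent — the two output columns agree on all 4 assignments:
v | z | Expression 1 | Expression 2
-----------------------------------
0 | 0 | 0 | 0
0 | 1 | 1 | 1
1 | 0 | 1 | 1
1 | 1 | 1 | 1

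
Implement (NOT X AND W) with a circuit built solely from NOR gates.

(((X NOR X) NOR (X NOR X)) NOR (W NOR W))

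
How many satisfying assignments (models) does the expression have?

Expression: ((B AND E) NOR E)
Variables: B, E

Satisfying assignments: (0,0), (1,0)
Count: 2 out of 4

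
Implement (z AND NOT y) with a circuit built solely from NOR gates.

((z NOR z) NOR ((y NOR y) NOR (y NOR y)))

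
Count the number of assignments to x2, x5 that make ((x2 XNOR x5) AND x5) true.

Satisfying assignments: (1,1)
Count: 1 out of 4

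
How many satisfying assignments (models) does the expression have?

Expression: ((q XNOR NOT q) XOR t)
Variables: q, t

Satisfying assignments: (0,1), (1,1)
Count: 2 out of 4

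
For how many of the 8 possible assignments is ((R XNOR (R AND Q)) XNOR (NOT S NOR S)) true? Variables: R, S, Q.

Satisfying assignments: (1,0,0), (1,1,0)
Count: 2 out of 8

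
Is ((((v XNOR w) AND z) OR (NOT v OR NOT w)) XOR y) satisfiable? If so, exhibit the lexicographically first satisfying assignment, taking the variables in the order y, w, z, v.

y=0, w=0, z=0, v=0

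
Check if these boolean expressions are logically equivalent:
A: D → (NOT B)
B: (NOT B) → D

No, Converse is not equivalent to original (counterexample: A=0, D=0, B=0)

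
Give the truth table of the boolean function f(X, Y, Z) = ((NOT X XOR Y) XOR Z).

X | Y | Z | Output
------------------
0 | 0 | 0 | 1
0 | 0 | 1 | 0
0 | 1 | 0 | 0
0 | 1 | 1 | 1
1 | 0 | 0 | 0
1 | 0 | 1 | 1
1 | 1 | 0 | 1
1 | 1 | 1 | 0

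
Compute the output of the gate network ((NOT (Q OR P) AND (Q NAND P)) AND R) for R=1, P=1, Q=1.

Substituting: ((NOT (1 OR 1) AND (1 NAND 1)) AND 1)
= 0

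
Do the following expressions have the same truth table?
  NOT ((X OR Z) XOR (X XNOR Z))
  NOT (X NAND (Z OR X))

No. Counterexample: with Z=0, X=1, Expression 1 = 0 but Expression 2 = 1.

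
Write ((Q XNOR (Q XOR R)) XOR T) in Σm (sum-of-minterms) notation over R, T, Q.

Σm(0, 1, 6, 7) = (NOT R AND NOT T AND NOT Q) OR (NOT R AND NOT T AND Q) OR (R AND T AND NOT Q) OR (R AND T AND Q)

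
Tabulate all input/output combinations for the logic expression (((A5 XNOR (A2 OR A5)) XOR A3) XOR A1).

A3 | A2 | A5 | A1 | Output
--------------------------
0 | 0 | 0 | 0 | 1
0 | 0 | 0 | 1 | 0
0 | 0 | 1 | 0 | 1
0 | 0 | 1 | 1 | 0
0 | 1 | 0 | 0 | 0
0 | 1 | 0 | 1 | 1
0 | 1 | 1 | 0 | 1
0 | 1 | 1 | 1 | 0
1 | 0 | 0 | 0 | 0
1 | 0 | 0 | 1 | 1
1 | 0 | 1 | 0 | 0
1 | 0 | 1 | 1 | 1
1 | 1 | 0 | 0 | 1
1 | 1 | 0 | 1 | 0
1 | 1 | 1 | 0 | 0
1 | 1 | 1 | 1 | 1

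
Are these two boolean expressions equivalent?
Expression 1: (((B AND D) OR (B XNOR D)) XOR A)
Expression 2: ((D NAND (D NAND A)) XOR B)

No. Counterexample: with A=1, D=0, B=0, Expression 1 = 0 but Expression 2 = 1.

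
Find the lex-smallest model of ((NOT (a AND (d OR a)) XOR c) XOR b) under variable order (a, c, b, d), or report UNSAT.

a=0, c=0, b=0, d=0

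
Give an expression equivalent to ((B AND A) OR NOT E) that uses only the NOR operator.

((((B NOR B) NOR (A NOR A)) NOR (E NOR E)) NOR (((B NOR B) NOR (A NOR A)) NOR (E NOR E)))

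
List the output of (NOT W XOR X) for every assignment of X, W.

X | W | Output
--------------
0 | 0 | 1
0 | 1 | 0
1 | 0 | 0
1 | 1 | 1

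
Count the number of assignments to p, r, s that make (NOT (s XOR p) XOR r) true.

Satisfying assignments: (0,0,0), (0,1,1), (1,0,1), (1,1,0)
Count: 4 out of 8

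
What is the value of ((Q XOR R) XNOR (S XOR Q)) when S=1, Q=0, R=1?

Substituting: ((0 XOR 1) XNOR (1 XOR 0))
= 1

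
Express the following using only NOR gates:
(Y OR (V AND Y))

((Y NOR ((V NOR V) NOR (Y NOR Y))) NOR (Y NOR ((V NOR V) NOR (Y NOR Y))))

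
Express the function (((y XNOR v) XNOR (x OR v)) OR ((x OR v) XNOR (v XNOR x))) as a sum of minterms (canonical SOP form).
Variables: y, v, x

Σm(1, 3, 4, 6, 7) = (NOT y AND NOT v AND x) OR (NOT y AND v AND x) OR (y AND NOT v AND NOT x) OR (y AND v AND NOT x) OR (y AND v AND x)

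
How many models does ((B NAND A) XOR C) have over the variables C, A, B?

Satisfying assignments: (0,0,0), (0,0,1), (0,1,0), (1,1,1)
Count: 4 out of 8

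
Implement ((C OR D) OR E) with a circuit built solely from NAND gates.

((((C NAND C) NAND (D NAND D)) NAND ((C NAND C) NAND (D NAND D))) NAND (E NAND E))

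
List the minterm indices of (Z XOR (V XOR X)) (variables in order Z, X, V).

Σm(1, 2, 4, 7) = (NOT Z AND NOT X AND V) OR (NOT Z AND X AND NOT V) OR (Z AND NOT X AND NOT V) OR (Z AND X AND V)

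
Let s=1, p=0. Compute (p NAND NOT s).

Substituting: (0 NAND NOT 1)
= 1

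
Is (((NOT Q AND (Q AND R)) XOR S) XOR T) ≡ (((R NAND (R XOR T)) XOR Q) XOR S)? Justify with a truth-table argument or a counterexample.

No. Counterexample: with Q=0, R=0, S=0, T=0, Expression 1 = 0 but Expression 2 = 1.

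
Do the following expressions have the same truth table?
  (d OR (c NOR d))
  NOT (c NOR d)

No. Counterexample: with c=0, d=0, Expression 1 = 1 but Expression 2 = 0.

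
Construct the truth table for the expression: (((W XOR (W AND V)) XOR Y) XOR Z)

V | W | Y | Z | Output
----------------------
0 | 0 | 0 | 0 | 0
0 | 0 | 0 | 1 | 1
0 | 0 | 1 | 0 | 1
0 | 0 | 1 | 1 | 0
0 | 1 | 0 | 0 | 1
0 | 1 | 0 | 1 | 0
0 | 1 | 1 | 0 | 0
0 | 1 | 1 | 1 | 1
1 | 0 | 0 | 0 | 0
1 | 0 | 0 | 1 | 1
1 | 0 | 1 | 0 | 1
1 | 0 | 1 | 1 | 0
1 | 1 | 0 | 0 | 0
1 | 1 | 0 | 1 | 1
1 | 1 | 1 | 0 | 1
1 | 1 | 1 | 1 | 0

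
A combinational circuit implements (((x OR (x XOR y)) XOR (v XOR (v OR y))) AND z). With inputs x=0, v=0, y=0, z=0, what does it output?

Substituting: (((0 OR (0 XOR 0)) XOR (0 XOR (0 OR 0))) AND 0)
= 0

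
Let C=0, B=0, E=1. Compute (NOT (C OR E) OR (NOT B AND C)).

Substituting: (NOT (0 OR 1) OR (NOT 0 AND 0))
= 0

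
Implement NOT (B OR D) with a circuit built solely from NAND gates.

(((B NAND B) NAND (D NAND D)) NAND ((B NAND B) NAND (D NAND D)))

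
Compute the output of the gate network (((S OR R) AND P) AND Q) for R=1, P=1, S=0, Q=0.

Substituting: (((0 OR 1) AND 1) AND 0)
= 0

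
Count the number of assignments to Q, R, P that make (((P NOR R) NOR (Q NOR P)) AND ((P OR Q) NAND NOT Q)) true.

Satisfying assignments: (1,0,1), (1,1,0), (1,1,1)
Count: 3 out of 8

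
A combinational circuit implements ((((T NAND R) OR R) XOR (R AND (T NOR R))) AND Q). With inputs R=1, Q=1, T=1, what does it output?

Substituting: ((((1 NAND 1) OR 1) XOR (1 AND (1 NOR 1))) AND 1)
= 1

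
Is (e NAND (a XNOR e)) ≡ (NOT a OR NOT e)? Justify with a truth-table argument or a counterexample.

Yes, they are equivalent — the two output columns agree on all 4 assignments:
a | e | Expression 1 | Expression 2
-----------------------------------
0 | 0 | 1 | 1
0 | 1 | 1 | 1
1 | 0 | 1 | 1
1 | 1 | 0 | 0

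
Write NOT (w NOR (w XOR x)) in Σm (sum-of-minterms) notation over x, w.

Σm(1, 2, 3) = (NOT x AND w) OR (x AND NOT w) OR (x AND w)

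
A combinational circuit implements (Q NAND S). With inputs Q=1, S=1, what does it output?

Substituting: (1 NAND 1)
= 0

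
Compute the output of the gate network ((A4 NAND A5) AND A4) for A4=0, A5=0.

Substituting: ((0 NAND 0) AND 0)
= 0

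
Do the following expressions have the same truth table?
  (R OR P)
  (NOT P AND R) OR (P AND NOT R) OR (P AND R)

Yes, they are equivalent — the two output columns agree on all 4 assignments:
P | R | Expression 1 | Expression 2
-----------------------------------
0 | 0 | 0 | 0
0 | 1 | 1 | 1
1 | 0 | 1 | 1
1 | 1 | 1 | 1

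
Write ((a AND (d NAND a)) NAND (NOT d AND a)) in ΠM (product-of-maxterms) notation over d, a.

ΠM(1) = (d OR NOT a)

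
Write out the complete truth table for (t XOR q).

t | q | Output
--------------
0 | 0 | 0
0 | 1 | 1
1 | 0 | 1
1 | 1 | 0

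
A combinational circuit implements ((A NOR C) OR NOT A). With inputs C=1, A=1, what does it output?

Substituting: ((1 NOR 1) OR NOT 1)
= 0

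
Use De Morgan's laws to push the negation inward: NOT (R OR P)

NOT R AND NOT P
De Morgan's: NOT(OR of terms) = AND of negations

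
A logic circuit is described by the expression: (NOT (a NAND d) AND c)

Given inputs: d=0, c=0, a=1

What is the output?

Substituting: (NOT (1 NAND 0) AND 0)
= 0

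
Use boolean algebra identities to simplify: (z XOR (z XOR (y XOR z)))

By XOR self-cancellation ((E XOR v) XOR v = E):
= (y XOR z)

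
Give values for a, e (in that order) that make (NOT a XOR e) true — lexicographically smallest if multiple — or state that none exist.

a=0, e=0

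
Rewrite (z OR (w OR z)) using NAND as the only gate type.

((z NAND z) NAND (((w NAND w) NAND (z NAND z)) NAND ((w NAND w) NAND (z NAND z))))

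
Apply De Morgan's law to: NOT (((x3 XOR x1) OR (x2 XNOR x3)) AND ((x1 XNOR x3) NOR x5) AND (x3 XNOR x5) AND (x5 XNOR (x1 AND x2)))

NOT ((x3 XOR x1) OR (x2 XNOR x3)) OR NOT ((x1 XNOR x3) NOR x5) OR NOT (x3 XNOR x5) OR NOT (x5 XNOR (x1 AND x2))
De Morgan's: NOT(AND of terms) = OR of negations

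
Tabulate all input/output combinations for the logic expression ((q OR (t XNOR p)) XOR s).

p | s | t | q | Output
----------------------
0 | 0 | 0 | 0 | 1
0 | 0 | 0 | 1 | 1
0 | 0 | 1 | 0 | 0
0 | 0 | 1 | 1 | 1
0 | 1 | 0 | 0 | 0
0 | 1 | 0 | 1 | 0
0 | 1 | 1 | 0 | 1
0 | 1 | 1 | 1 | 0
1 | 0 | 0 | 0 | 0
1 | 0 | 0 | 1 | 1
1 | 0 | 1 | 0 | 1
1 | 0 | 1 | 1 | 1
1 | 1 | 0 | 0 | 1
1 | 1 | 0 | 1 | 0
1 | 1 | 1 | 0 | 0
1 | 1 | 1 | 1 | 0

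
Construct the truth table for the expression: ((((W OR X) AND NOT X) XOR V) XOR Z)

V | X | W | Z | Output
----------------------
0 | 0 | 0 | 0 | 0
0 | 0 | 0 | 1 | 1
0 | 0 | 1 | 0 | 1
0 | 0 | 1 | 1 | 0
0 | 1 | 0 | 0 | 0
0 | 1 | 0 | 1 | 1
0 | 1 | 1 | 0 | 0
0 | 1 | 1 | 1 | 1
1 | 0 | 0 | 0 | 1
1 | 0 | 0 | 1 | 0
1 | 0 | 1 | 0 | 0
1 | 0 | 1 | 1 | 1
1 | 1 | 0 | 0 | 1
1 | 1 | 0 | 1 | 0
1 | 1 | 1 | 0 | 1
1 | 1 | 1 | 1 | 0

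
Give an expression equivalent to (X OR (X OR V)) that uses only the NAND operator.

((X NAND X) NAND (((X NAND X) NAND (V NAND V)) NAND ((X NAND X) NAND (V NAND V))))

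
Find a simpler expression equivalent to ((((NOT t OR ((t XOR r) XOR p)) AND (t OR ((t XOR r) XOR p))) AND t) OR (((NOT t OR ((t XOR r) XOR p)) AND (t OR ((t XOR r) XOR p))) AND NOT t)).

By distribution ((E AND v) OR (E AND NOT v) = E) then distribution ((E OR v) AND (E OR NOT v) = E):
= ((t XOR r) XOR p)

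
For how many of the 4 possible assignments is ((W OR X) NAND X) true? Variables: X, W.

Satisfying assignments: (0,0), (0,1)
Count: 2 out of 4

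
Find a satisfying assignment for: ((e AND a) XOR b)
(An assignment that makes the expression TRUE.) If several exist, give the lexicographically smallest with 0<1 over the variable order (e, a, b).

e=0, a=0, b=1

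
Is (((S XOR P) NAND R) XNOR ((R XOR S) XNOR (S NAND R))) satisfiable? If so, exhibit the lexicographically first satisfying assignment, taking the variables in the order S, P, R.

S=0, P=0, R=1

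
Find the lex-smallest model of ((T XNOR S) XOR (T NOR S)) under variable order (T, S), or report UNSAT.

T=1, S=1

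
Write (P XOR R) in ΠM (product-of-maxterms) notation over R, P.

ΠM(0, 3) = (R OR P) AND (NOT R OR NOT P)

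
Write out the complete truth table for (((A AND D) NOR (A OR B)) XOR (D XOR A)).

A | D | B | Output
------------------
0 | 0 | 0 | 1
0 | 0 | 1 | 0
0 | 1 | 0 | 0
0 | 1 | 1 | 1
1 | 0 | 0 | 1
1 | 0 | 1 | 1
1 | 1 | 0 | 0
1 | 1 | 1 | 0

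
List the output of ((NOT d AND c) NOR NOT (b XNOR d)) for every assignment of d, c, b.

d | c | b | Output
------------------
0 | 0 | 0 | 1
0 | 0 | 1 | 0
0 | 1 | 0 | 0
0 | 1 | 1 | 0
1 | 0 | 0 | 0
1 | 0 | 1 | 1
1 | 1 | 0 | 0
1 | 1 | 1 | 1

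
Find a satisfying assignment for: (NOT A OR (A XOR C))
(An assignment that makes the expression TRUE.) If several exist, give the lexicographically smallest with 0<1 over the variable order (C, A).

C=0, A=0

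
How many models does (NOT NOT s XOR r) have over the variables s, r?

Satisfying assignments: (0,1), (1,0)
Count: 2 out of 4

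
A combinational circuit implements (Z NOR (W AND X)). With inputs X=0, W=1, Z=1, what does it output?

Substituting: (1 NOR (1 AND 0))
= 0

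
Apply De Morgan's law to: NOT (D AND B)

NOT D OR NOT B
De Morgan's: NOT(AND of terms) = OR of negations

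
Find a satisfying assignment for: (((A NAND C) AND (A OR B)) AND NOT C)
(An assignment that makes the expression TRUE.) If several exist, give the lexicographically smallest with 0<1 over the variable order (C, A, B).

C=0, A=0, B=1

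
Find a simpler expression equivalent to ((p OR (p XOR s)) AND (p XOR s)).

By absorption (E AND (E OR v) = E):
= (p XOR s)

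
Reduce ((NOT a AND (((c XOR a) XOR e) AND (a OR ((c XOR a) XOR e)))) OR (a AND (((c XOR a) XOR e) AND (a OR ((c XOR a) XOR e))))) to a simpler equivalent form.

By distribution ((E AND v) OR (E AND NOT v) = E) then absorption (E AND (E OR v) = E):
= ((c XOR a) XOR e)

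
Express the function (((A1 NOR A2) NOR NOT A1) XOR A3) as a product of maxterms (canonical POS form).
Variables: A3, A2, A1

ΠM(0, 2, 5, 7) = (A3 OR A2 OR A1) AND (A3 OR NOT A2 OR A1) AND (NOT A3 OR A2 OR NOT A1) AND (NOT A3 OR NOT A2 OR NOT A1)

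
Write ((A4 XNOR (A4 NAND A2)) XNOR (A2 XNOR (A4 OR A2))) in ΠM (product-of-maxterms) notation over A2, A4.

ΠM(0, 1, 2, 3) = (A2 OR A4) AND (A2 OR NOT A4) AND (NOT A2 OR A4) AND (NOT A2 OR NOT A4)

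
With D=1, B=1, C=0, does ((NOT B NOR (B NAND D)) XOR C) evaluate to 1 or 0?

Substituting: ((NOT 1 NOR (1 NAND 1)) XOR 0)
= 1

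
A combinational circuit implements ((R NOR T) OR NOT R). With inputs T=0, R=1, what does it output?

Substituting: ((1 NOR 0) OR NOT 1)
= 0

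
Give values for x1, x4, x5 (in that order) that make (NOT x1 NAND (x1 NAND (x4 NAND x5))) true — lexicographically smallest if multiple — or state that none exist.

x1=1, x4=0, x5=0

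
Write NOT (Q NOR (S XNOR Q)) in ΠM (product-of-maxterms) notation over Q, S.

ΠM(1) = (Q OR NOT S)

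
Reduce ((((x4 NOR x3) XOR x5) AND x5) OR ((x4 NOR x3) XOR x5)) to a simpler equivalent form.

By absorption (E OR (E AND v) = E):
= ((x4 NOR x3) XOR x5)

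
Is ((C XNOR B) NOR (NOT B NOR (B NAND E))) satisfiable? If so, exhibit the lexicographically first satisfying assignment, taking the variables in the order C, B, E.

C=0, B=1, E=0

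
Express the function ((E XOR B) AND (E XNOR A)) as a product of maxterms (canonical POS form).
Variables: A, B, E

ΠM(0, 1, 3, 4, 6, 7) = (A OR B OR E) AND (A OR B OR NOT E) AND (A OR NOT B OR NOT E) AND (NOT A OR B OR E) AND (NOT A OR NOT B OR E) AND (NOT A OR NOT B OR NOT E)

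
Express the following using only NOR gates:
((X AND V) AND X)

((((X NOR X) NOR (V NOR V)) NOR ((X NOR X) NOR (V NOR V))) NOR (X NOR X))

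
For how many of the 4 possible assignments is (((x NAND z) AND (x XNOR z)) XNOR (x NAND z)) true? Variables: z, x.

Satisfying assignments: (0,0), (1,1)
Count: 2 out of 4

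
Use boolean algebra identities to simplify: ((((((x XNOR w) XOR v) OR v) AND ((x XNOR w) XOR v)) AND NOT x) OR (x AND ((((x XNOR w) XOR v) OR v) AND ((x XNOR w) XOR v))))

By distribution ((E AND v) OR (E AND NOT v) = E) then absorption (E AND (E OR v) = E):
= ((x XNOR w) XOR v)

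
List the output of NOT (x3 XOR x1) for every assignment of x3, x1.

x3 | x1 | Output
----------------
0 | 0 | 1
0 | 1 | 0
1 | 0 | 0
1 | 1 | 1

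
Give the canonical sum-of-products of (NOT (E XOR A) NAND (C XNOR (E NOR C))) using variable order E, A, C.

Σm(0, 1, 2, 3, 4, 5, 7) = (NOT E AND NOT A AND NOT C) OR (NOT E AND NOT A AND C) OR (NOT E AND A AND NOT C) OR (NOT E AND A AND C) OR (E AND NOT A AND NOT C) OR (E AND NOT A AND C) OR (E AND A AND C)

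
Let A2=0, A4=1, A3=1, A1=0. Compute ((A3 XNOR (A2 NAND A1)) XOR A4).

Substituting: ((1 XNOR (0 NAND 0)) XOR 1)
= 0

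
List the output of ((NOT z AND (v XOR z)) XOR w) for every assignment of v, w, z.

v | w | z | Output
------------------
0 | 0 | 0 | 0
0 | 0 | 1 | 0
0 | 1 | 0 | 1
0 | 1 | 1 | 1
1 | 0 | 0 | 1
1 | 0 | 1 | 0
1 | 1 | 0 | 0
1 | 1 | 1 | 1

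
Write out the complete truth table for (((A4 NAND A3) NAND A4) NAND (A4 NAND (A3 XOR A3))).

A4 | A3 | Output
----------------
0 | 0 | 0
0 | 1 | 0
1 | 0 | 1
1 | 1 | 0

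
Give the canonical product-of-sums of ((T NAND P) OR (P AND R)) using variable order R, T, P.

ΠM(3) = (R OR NOT T OR NOT P)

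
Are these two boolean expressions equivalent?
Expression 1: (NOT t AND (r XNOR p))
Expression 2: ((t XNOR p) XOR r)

No. Counterexample: with r=0, t=1, p=1, Expression 1 = 0 but Expression 2 = 1.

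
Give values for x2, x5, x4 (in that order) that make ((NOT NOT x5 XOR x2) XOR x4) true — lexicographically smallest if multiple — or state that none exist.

x2=0, x5=0, x4=1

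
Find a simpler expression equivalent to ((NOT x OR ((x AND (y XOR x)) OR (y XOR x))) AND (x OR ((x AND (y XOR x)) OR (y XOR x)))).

By distribution ((E OR v) AND (E OR NOT v) = E) then absorption (E OR (E AND v) = E):
= (y XOR x)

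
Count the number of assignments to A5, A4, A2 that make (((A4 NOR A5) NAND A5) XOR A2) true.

Satisfying assignments: (0,0,0), (0,1,0), (1,0,0), (1,1,0)
Count: 4 out of 8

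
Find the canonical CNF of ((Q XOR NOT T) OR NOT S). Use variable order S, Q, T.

(NOT S OR Q OR NOT T) AND (NOT S OR NOT Q OR T)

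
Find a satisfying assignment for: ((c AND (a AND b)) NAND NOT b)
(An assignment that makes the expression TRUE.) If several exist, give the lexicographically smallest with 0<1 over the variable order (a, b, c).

a=0, b=0, c=0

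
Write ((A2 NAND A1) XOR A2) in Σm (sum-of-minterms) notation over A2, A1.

Σm(0, 1, 3) = (NOT A2 AND NOT A1) OR (NOT A2 AND A1) OR (A2 AND A1)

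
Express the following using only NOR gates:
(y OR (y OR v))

((y NOR ((y NOR v) NOR (y NOR v))) NOR (y NOR ((y NOR v) NOR (y NOR v))))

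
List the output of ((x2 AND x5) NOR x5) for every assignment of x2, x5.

x2 | x5 | Output
----------------
0 | 0 | 1
0 | 1 | 0
1 | 0 | 1
1 | 1 | 0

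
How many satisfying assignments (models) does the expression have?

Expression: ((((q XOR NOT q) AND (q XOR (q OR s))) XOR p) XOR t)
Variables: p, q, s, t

Satisfying assignments: (0,0,0,1), (0,0,1,0), (0,1,0,1), (0,1,1,1), (1,0,0,0), (1,0,1,1), (1,1,0,0), (1,1,1,0)
Count: 8 out of 16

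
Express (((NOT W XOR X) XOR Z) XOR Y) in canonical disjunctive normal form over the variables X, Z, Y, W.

(NOT X AND NOT Z AND NOT Y AND NOT W) OR (NOT X AND NOT Z AND Y AND W) OR (NOT X AND Z AND NOT Y AND W) OR (NOT X AND Z AND Y AND NOT W) OR (X AND NOT Z AND NOT Y AND W) OR (X AND NOT Z AND Y AND NOT W) OR (X AND Z AND NOT Y AND NOT W) OR (X AND Z AND Y AND W)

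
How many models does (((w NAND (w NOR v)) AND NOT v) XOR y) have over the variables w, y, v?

Satisfying assignments: (0,0,0), (0,1,1), (1,0,0), (1,1,1)
Count: 4 out of 8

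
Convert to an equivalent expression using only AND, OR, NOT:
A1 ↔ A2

(A1 AND A2) OR (NOT A1 AND NOT A2)
(Biconditional = both true or both false)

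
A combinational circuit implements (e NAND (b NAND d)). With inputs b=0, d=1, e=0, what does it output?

Substituting: (0 NAND (0 NAND 1))
= 1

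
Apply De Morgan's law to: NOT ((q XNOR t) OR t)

NOT (q XNOR t) AND NOT t
De Morgan's: NOT(OR of terms) = AND of negations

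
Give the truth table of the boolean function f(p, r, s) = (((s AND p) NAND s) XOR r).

p | r | s | Output
------------------
0 | 0 | 0 | 1
0 | 0 | 1 | 1
0 | 1 | 0 | 0
0 | 1 | 1 | 0
1 | 0 | 0 | 1
1 | 0 | 1 | 0
1 | 1 | 0 | 0
1 | 1 | 1 | 1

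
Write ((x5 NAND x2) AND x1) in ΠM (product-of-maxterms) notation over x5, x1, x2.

ΠM(0, 1, 4, 5, 7) = (x5 OR x1 OR x2) AND (x5 OR x1 OR NOT x2) AND (NOT x5 OR x1 OR x2) AND (NOT x5 OR x1 OR NOT x2) AND (NOT x5 OR NOT x1 OR NOT x2)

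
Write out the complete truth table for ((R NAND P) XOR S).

R | S | P | Output
------------------
0 | 0 | 0 | 1
0 | 0 | 1 | 1
0 | 1 | 0 | 0
0 | 1 | 1 | 0
1 | 0 | 0 | 1
1 | 0 | 1 | 0
1 | 1 | 0 | 0
1 | 1 | 1 | 1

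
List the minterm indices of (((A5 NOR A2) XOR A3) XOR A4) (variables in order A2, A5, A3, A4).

Σm(0, 3, 5, 6, 9, 10, 13, 14) = (NOT A2 AND NOT A5 AND NOT A3 AND NOT A4) OR (NOT A2 AND NOT A5 AND A3 AND A4) OR (NOT A2 AND A5 AND NOT A3 AND A4) OR (NOT A2 AND A5 AND A3 AND NOT A4) OR (A2 AND NOT A5 AND NOT A3 AND A4) OR (A2 AND NOT A5 AND A3 AND NOT A4) OR (A2 AND A5 AND NOT A3 AND A4) OR (A2 AND A5 AND A3 AND NOT A4)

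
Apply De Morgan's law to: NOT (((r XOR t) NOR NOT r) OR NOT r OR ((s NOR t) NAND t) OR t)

NOT ((r XOR t) NOR NOT r) AND r AND NOT ((s NOR t) NAND t) AND NOT t
De Morgan's: NOT(OR of terms) = AND of negations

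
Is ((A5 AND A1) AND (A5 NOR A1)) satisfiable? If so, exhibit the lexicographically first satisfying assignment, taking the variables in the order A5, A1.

UNSATISFIABLE - no assignment makes this expression true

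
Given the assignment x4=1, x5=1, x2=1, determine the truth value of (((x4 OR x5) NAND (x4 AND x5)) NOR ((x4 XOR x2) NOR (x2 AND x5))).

Substituting: (((1 OR 1) NAND (1 AND 1)) NOR ((1 XOR 1) NOR (1 AND 1)))
= 1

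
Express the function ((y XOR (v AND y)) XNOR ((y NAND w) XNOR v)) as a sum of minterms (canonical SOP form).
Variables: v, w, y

Σm(0, 2, 3, 7) = (NOT v AND NOT w AND NOT y) OR (NOT v AND w AND NOT y) OR (NOT v AND w AND y) OR (v AND w AND y)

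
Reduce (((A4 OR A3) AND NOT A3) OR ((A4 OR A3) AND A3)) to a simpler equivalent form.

By distribution ((E AND v) OR (E AND NOT v) = E):
= (A4 OR A3)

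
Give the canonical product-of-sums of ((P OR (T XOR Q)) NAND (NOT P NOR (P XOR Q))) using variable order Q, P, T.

ΠM(6, 7) = (NOT Q OR NOT P OR T) AND (NOT Q OR NOT P OR NOT T)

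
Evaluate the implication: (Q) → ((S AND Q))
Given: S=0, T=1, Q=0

Antecedent (Q) = 0; consequent ((S AND Q)) = 0.
0 → 0 = 1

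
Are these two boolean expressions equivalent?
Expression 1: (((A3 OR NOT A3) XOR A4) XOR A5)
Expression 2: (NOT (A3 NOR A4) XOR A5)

No. Counterexample: with A3=0, A4=0, A5=0, Expression 1 = 1 but Expression 2 = 0.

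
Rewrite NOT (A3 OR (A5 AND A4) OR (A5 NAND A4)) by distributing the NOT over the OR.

NOT A3 AND NOT (A5 AND A4) AND NOT (A5 NAND A4)
De Morgan's: NOT(OR of terms) = AND of negations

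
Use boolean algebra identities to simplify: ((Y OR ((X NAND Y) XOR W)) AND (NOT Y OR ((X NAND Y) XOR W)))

By distribution ((E OR v) AND (E OR NOT v) = E):
= ((X NAND Y) XOR W)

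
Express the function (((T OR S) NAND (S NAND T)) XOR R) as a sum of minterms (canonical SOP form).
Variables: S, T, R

Σm(0, 3, 5, 6) = (NOT S AND NOT T AND NOT R) OR (NOT S AND T AND R) OR (S AND NOT T AND R) OR (S AND T AND NOT R)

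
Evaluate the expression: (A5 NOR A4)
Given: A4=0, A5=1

Substituting: (1 NOR 0)
= 0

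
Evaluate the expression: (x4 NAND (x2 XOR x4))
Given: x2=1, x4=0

Substituting: (0 NAND (1 XOR 0))
= 1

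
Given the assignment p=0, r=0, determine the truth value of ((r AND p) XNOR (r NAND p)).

Substituting: ((0 AND 0) XNOR (0 NAND 0))
= 0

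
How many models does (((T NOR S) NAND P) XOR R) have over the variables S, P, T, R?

Satisfying assignments: (0,0,0,0), (0,0,1,0), (0,1,0,1), (0,1,1,0), (1,0,0,0), (1,0,1,0), (1,1,0,0), (1,1,1,0)
Count: 8 out of 16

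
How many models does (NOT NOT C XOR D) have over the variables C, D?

Satisfying assignments: (0,1), (1,0)
Count: 2 out of 4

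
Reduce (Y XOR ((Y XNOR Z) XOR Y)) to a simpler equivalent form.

By XOR self-cancellation ((E XOR v) XOR v = E):
= (Y XNOR Z)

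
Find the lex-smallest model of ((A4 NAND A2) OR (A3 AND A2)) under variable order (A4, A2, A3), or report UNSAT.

A4=0, A2=0, A3=0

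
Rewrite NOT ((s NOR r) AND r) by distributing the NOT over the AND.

NOT (s NOR r) OR NOT r
De Morgan's: NOT(AND of terms) = OR of negations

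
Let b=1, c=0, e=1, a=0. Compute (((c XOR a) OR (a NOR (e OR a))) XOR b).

Substituting: (((0 XOR 0) OR (0 NOR (1 OR 0))) XOR 1)
= 1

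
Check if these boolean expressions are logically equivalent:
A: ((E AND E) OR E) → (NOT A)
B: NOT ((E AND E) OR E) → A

No, Inverse is not equivalent to original (counterexample: E=0, A=0)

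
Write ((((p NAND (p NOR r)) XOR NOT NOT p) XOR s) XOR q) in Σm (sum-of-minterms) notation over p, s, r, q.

Σm(0, 2, 5, 7, 9, 11, 12, 14) = (NOT p AND NOT s AND NOT r AND NOT q) OR (NOT p AND NOT s AND r AND NOT q) OR (NOT p AND s AND NOT r AND q) OR (NOT p AND s AND r AND q) OR (p AND NOT s AND NOT r AND q) OR (p AND NOT s AND r AND q) OR (p AND s AND NOT r AND NOT q) OR (p AND s AND r AND NOT q)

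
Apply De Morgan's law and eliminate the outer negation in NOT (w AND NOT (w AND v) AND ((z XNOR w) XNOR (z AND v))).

NOT w OR (w AND v) OR NOT ((z XNOR w) XNOR (z AND v))
De Morgan's: NOT(AND of terms) = OR of negations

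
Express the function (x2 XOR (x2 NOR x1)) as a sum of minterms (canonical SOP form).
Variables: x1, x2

Σm(0, 1, 3) = (NOT x1 AND NOT x2) OR (NOT x1 AND x2) OR (x1 AND x2)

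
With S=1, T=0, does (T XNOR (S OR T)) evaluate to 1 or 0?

Substituting: (0 XNOR (1 OR 0))
= 0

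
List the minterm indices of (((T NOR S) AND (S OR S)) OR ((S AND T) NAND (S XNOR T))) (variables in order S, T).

Σm(0, 1, 2) = (NOT S AND NOT T) OR (NOT S AND T) OR (S AND NOT T)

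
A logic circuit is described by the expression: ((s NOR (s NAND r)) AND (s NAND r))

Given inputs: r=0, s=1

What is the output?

Substituting: ((1 NOR (1 NAND 0)) AND (1 NAND 0))
= 0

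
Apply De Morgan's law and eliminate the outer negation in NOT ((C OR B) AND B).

NOT (C OR B) OR NOT B
De Morgan's: NOT(AND of terms) = OR of negations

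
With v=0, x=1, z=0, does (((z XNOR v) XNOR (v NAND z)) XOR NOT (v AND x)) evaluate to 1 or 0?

Substituting: (((0 XNOR 0) XNOR (0 NAND 0)) XOR NOT (0 AND 1))
= 0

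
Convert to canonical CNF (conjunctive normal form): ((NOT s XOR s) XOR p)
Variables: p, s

(NOT p OR s) AND (NOT p OR NOT s)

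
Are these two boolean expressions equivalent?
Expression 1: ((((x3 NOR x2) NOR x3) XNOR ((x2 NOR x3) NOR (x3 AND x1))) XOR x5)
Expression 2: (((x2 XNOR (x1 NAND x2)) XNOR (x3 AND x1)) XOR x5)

No. Counterexample: with x1=0, x5=0, x3=0, x2=1, Expression 1 = 1 but Expression 2 = 0.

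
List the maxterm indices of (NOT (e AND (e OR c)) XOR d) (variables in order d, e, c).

ΠM(2, 3, 4, 5) = (d OR NOT e OR c) AND (d OR NOT e OR NOT c) AND (NOT d OR e OR c) AND (NOT d OR e OR NOT c)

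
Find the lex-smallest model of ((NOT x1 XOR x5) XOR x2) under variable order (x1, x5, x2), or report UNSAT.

x1=0, x5=0, x2=0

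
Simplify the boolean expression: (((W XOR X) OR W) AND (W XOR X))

By absorption (E AND (E OR v) = E):
= (W XOR X)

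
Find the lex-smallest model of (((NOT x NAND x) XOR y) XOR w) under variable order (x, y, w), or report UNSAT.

x=0, y=0, w=0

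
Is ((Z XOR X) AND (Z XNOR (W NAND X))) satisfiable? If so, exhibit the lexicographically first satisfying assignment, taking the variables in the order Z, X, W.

Z=0, X=1, W=1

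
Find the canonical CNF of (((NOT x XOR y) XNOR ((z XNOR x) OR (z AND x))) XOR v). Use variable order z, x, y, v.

(z OR x OR y OR NOT v) AND (z OR x OR NOT y OR v) AND (z OR NOT x OR y OR NOT v) AND (z OR NOT x OR NOT y OR v) AND (NOT z OR x OR y OR v) AND (NOT z OR x OR NOT y OR NOT v) AND (NOT z OR NOT x OR y OR v) AND (NOT z OR NOT x OR NOT y OR NOT v)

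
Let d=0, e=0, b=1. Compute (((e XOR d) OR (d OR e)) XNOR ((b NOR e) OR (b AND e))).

Substituting: (((0 XOR 0) OR (0 OR 0)) XNOR ((1 NOR 0) OR (1 AND 0)))
= 1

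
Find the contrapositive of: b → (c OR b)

Contrapositive: NOT (c OR b) → NOT b
Note: A statement and its contrapositive are logically equivalent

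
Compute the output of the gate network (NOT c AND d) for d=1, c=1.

Substituting: (NOT 1 AND 1)
= 0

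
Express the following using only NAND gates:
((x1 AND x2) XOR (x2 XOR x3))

((((x1 NAND x2) NAND (x1 NAND x2)) NAND (((x1 NAND x2) NAND (x1 NAND x2)) NAND ((x2 NAND (x2 NAND x3)) NAND (x3 NAND (x2 NAND x3))))) NAND (((x2 NAND (x2 NAND x3)) NAND (x3 NAND (x2 NAND x3))) NAND (((x1 NAND x2) NAND (x1 NAND x2)) NAND ((x2 NAND (x2 NAND x3)) NAND (x3 NAND (x2 NAND x3))))))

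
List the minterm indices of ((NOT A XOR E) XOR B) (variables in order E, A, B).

Σm(0, 3, 5, 6) = (NOT E AND NOT A AND NOT B) OR (NOT E AND A AND B) OR (E AND NOT A AND B) OR (E AND A AND NOT B)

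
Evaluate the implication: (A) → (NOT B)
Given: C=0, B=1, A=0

Antecedent (A) = 0; consequent (NOT B) = 0.
0 → 0 = 1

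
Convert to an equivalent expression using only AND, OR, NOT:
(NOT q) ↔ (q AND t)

((NOT q) AND (q AND t)) OR (q AND NOT (q AND t))
(Biconditional = both true or both false)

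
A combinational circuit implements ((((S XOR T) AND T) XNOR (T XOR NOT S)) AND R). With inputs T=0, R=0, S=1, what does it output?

Substituting: ((((1 XOR 0) AND 0) XNOR (0 XOR NOT 1)) AND 0)
= 0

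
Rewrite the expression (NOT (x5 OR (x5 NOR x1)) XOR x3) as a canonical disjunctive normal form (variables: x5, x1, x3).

(NOT x5 AND NOT x1 AND x3) OR (NOT x5 AND x1 AND NOT x3) OR (x5 AND NOT x1 AND x3) OR (x5 AND x1 AND x3)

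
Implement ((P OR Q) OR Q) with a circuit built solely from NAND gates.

((((P NAND P) NAND (Q NAND Q)) NAND ((P NAND P) NAND (Q NAND Q))) NAND (Q NAND Q))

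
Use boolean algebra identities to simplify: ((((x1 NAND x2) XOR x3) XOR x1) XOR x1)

By XOR self-cancellation ((E XOR v) XOR v = E):
= ((x1 NAND x2) XOR x3)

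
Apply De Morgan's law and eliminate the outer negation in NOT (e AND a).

NOT e OR NOT a
De Morgan's: NOT(AND of terms) = OR of negations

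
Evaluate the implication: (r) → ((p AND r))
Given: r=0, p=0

Antecedent (r) = 0; consequent ((p AND r)) = 0.
0 → 0 = 1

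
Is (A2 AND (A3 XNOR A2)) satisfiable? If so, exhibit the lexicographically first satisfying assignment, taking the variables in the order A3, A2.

A3=1, A2=1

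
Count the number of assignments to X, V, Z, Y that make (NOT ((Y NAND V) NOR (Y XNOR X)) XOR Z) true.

Satisfying assignments: (0,0,0,0), (0,0,0,1), (0,1,0,0), (0,1,1,1), (1,0,0,0), (1,0,0,1), (1,1,0,0), (1,1,0,1)
Count: 8 out of 16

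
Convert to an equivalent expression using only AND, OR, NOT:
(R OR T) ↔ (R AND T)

((R OR T) AND (R AND T)) OR (NOT (R OR T) AND NOT (R AND T))
(Biconditional = both true or both false)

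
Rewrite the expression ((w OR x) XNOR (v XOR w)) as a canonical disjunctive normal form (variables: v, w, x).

(NOT v AND NOT w AND NOT x) OR (NOT v AND w AND NOT x) OR (NOT v AND w AND x) OR (v AND NOT w AND x)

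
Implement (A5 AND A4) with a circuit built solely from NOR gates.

((A5 NOR A5) NOR (A4 NOR A4))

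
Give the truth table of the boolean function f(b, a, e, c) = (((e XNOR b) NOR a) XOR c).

b | a | e | c | Output
----------------------
0 | 0 | 0 | 0 | 0
0 | 0 | 0 | 1 | 1
0 | 0 | 1 | 0 | 1
0 | 0 | 1 | 1 | 0
0 | 1 | 0 | 0 | 0
0 | 1 | 0 | 1 | 1
0 | 1 | 1 | 0 | 0
0 | 1 | 1 | 1 | 1
1 | 0 | 0 | 0 | 1
1 | 0 | 0 | 1 | 0
1 | 0 | 1 | 0 | 0
1 | 0 | 1 | 1 | 1
1 | 1 | 0 | 0 | 0
1 | 1 | 0 | 1 | 1
1 | 1 | 1 | 0 | 0
1 | 1 | 1 | 1 | 1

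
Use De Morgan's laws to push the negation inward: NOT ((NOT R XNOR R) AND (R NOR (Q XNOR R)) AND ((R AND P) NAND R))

NOT (NOT R XNOR R) OR NOT (R NOR (Q XNOR R)) OR NOT ((R AND P) NAND R)
De Morgan's: NOT(AND of terms) = OR of negations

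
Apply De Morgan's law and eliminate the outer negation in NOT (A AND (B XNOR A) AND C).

NOT A OR NOT (B XNOR A) OR NOT C
De Morgan's: NOT(AND of terms) = OR of negations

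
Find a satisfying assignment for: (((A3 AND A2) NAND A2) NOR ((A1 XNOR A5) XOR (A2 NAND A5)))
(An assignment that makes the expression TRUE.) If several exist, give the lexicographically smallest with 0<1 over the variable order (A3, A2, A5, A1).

A3=1, A2=1, A5=0, A1=0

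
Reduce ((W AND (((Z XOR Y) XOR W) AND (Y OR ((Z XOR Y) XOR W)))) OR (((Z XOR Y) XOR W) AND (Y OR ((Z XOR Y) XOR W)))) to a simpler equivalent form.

By absorption (E OR (E AND v) = E) then absorption (E AND (E OR v) = E):
= ((Z XOR Y) XOR W)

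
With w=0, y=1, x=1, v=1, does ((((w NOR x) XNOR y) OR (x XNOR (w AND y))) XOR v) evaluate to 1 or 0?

Substituting: ((((0 NOR 1) XNOR 1) OR (1 XNOR (0 AND 1))) XOR 1)
= 1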